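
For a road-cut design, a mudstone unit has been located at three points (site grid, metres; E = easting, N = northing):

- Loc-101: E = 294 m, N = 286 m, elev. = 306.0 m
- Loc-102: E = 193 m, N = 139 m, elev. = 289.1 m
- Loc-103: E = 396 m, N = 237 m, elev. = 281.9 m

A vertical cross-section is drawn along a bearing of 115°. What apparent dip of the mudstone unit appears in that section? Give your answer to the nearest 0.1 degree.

11.9°

Let the plane be z = a·E + b·N + c.
Loc-102−Loc-101: −101a − 147b = −16.9;  Loc-103−Loc-101: 102a − 49b = −24.1.
Solving gives a = −0.13612, b = 0.20849.
Unit vector along 115° is (sin 115°, cos 115°) = (0.9063, -0.4226).
Slope in that direction = a·(0.9063) + b·(-0.4226) = −0.21148.
Apparent dip = arctan|0.21148| = 11.9° (true dip is 14.0°, so apparent ≤ true as expected).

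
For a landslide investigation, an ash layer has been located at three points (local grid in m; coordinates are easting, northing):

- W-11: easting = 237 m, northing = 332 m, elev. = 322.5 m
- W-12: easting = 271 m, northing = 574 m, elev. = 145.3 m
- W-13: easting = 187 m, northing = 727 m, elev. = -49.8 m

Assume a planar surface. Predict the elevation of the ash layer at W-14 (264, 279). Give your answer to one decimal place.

Let the plane be z = a·easting + b·northing + c.
W-12−W-11: 34a + 242b = −177.2;  W-13−W-11: −50a + 395b = −372.3.
Solving gives a = 0.78741, b = −0.84286.
Then c = 322.5 − a·237 − b·332 = 415.71.
At (264, 279): z = 207.9 − 235.2 + 415.71 = 388.4 m.

388.4 m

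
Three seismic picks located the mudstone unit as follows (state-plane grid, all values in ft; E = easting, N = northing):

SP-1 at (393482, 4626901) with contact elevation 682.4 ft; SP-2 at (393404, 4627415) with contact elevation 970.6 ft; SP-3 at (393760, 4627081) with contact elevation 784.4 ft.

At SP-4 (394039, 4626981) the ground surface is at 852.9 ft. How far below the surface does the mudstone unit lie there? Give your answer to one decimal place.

Let the plane be z = a·E + b·N + c.
SP-2−SP-1: −78a + 514b = 288.2;  SP-3−SP-1: 278a + 180b = 102.
Solving gives a = 0.003517447, b = 0.561234165.
Then c = 682.4 − a·393482 − b·4626901 = −2597476.57.
At (394039, 4626981): z_contact = 1386.01 + 2596819.82 − 2597476.57 = 729.26 ft.
Depth below ground = 852.9 − 729.26 = 123.6 ft.

123.6 ft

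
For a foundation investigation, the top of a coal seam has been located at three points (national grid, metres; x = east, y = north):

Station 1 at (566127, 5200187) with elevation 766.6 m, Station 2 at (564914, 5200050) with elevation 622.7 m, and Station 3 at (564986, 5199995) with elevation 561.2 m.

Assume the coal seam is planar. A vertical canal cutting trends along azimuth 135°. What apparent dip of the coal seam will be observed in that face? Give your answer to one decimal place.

Two edge vectors: Station 1→Station 2 = (-1213, -137, -143.9), Station 1→Station 3 = (-1141, -192, -205.4).
Normal n = (Station 1→Station 2) × (Station 1→Station 3) = (511, -84960.3, 76579).
So ∂z/∂x = −n_x/n_z = −0.00667 and ∂z/∂y = −n_y/n_z = 1.10945.
Unit vector along 135° is (sin 135°, cos 135°) = (0.7071, -0.7071).
Slope in that direction = a·(0.7071) + b·(-0.7071) = −0.78922.
Apparent dip = arctan|0.78922| = 38.3° (true dip is 48.0°, so apparent ≤ true as expected).

38.3°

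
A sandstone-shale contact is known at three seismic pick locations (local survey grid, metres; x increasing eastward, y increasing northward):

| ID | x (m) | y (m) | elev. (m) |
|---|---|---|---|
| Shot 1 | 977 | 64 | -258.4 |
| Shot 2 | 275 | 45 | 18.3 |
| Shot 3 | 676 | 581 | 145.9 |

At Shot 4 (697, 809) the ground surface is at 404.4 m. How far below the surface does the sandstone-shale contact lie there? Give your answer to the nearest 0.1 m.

143.1 m

Two edge vectors: Shot 1→Shot 2 = (-702, -19, 276.7), Shot 1→Shot 3 = (-301, 517, 404.3).
Normal n = (Shot 1→Shot 2) × (Shot 1→Shot 3) = (-150735.6, 200531.9, -368653).
So ∂z/∂x = −n_x/n_z = −0.40888 and ∂z/∂y = −n_y/n_z = 0.54396.
Intercept c from Shot 1: -258.4 + 399.48 − 34.81 = 106.26.
At (697, 809): z_contact = −284.99 + 440.06 + 106.26 = 261.34 m.
Depth below ground = 404.4 − 261.34 = 143.1 m.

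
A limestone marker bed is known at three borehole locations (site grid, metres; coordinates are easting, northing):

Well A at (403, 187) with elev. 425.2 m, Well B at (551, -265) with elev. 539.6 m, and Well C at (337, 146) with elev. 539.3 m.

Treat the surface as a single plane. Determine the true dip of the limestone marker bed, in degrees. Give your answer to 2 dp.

55.82°

Two edge vectors: Well A→Well B = (148, -452, 114.4), Well A→Well C = (-66, -41, 114.1).
Normal n = (Well A→Well B) × (Well A→Well C) = (-46882.8, -24437.2, -35900).
So ∂z/∂easting = −n_x/n_z = −1.30593 and ∂z/∂northing = −n_y/n_z = −0.68070.
Gradient magnitude |∇z| = √(a² + b²) = √(1.70545 + 0.46336) = 1.47269.
True dip = arctan(1.47269) = 55.82°, dipping toward ENE (azimuth ≈ 062°).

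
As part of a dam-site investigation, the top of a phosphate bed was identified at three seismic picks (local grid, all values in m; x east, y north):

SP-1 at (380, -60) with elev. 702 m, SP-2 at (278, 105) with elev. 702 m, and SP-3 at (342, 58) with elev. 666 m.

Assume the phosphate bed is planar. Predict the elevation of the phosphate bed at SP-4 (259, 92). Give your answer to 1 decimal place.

729.9 m

Let the plane be z = a·x + b·y + c.
SP-2−SP-1: −102a + 165b = 0;  SP-3−SP-1: −38a + 118b = −36.
Solving gives a = −1.03018, b = −0.63684.
Then c = 702 − a·380 − b·-60 = 1055.26.
At (259, 92): z = −266.8 − 58.6 + 1055.26 = 729.9 m.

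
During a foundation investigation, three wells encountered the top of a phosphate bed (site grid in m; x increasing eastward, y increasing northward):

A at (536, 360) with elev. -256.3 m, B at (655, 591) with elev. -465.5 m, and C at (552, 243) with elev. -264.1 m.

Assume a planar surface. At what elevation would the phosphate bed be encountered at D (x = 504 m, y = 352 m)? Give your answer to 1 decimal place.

Two edge vectors: A→B = (119, 231, -209.2), A→C = (16, -117, -7.8).
Normal n = (A→B) × (A→C) = (-26278.2, -2419, -17619).
So ∂z/∂x = −n_x/n_z = −1.49147 and ∂z/∂y = −n_y/n_z = −0.13729.
Intercept c from A: -256.3 + 799.43 + 49.43 = 592.55.
At (504, 352): z = −751.7 − 48.3 + 592.55 = -207.5 m.

-207.5 m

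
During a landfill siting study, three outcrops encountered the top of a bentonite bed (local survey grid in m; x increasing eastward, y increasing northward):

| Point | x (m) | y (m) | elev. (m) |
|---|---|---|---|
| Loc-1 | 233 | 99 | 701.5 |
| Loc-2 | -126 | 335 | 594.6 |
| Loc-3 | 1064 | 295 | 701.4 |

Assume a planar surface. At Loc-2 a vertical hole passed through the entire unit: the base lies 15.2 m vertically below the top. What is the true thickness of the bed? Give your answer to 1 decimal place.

14.4 m

Let the plane be z = a·x + b·y + c.
Loc-2−Loc-1: −359a + 236b = −106.9;  Loc-3−Loc-1: 831a + 196b = −0.1.
Solving gives a = 0.07854, b = −0.33350.
|∇z| = √(a²+b²) = 0.34262, so dip δ = arctan(0.34262) = 18.91°.
True thickness = vertical thickness × cos δ = 15.2 × cos 18.91° = 14.4 m.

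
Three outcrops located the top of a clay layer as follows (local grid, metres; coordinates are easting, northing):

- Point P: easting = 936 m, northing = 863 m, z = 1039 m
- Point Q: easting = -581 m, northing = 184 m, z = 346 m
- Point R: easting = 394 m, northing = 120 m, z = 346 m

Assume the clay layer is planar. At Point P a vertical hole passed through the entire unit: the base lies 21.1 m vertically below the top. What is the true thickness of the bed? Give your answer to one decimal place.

15.7 m

Two edge vectors: Point P→Point Q = (-1517, -679, -693), Point P→Point R = (-542, -743, -693).
Normal n = (Point P→Point Q) × (Point P→Point R) = (-44352, -675675, 759113).
So ∂z/∂easting = −n_x/n_z = 0.05843 and ∂z/∂northing = −n_y/n_z = 0.89008.
|∇z| = √(a²+b²) = 0.89200, so dip δ = arctan(0.89200) = 41.73°.
True thickness = vertical thickness × cos δ = 21.1 × cos 41.73° = 15.7 m.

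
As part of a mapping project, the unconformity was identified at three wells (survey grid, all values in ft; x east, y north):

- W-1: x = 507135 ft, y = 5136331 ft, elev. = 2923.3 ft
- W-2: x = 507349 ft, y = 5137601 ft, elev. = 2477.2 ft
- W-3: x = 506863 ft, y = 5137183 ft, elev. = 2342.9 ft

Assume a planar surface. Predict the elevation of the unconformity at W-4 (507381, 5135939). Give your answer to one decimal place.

3272.1 ft

Two edge vectors: W-1→W-2 = (214, 1270, -446.1), W-1→W-3 = (-272, 852, -580.4).
Normal n = (W-1→W-2) × (W-1→W-3) = (-357030.8, 245544.8, 527768).
So ∂z/∂x = −n_x/n_z = 0.676491943 and ∂z/∂y = −n_y/n_z = −0.465251398.
Intercept c from W-1: 2923.3 − 343072.74 + 2389685.18 = 2049535.74.
At (507381, 5135939): z = 343239.2 − 2389502.8 + 2049535.74 = 3272.1 ft.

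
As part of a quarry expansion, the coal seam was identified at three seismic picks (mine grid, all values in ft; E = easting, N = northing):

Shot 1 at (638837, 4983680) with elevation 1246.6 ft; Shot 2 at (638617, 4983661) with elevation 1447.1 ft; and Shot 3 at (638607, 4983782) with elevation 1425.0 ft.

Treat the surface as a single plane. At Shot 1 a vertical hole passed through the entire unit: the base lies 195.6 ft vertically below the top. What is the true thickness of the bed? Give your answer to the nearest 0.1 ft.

Two edge vectors: Shot 1→Shot 2 = (-220, -19, 200.5), Shot 1→Shot 3 = (-230, 102, 178.4).
Normal n = (Shot 1→Shot 2) × (Shot 1→Shot 3) = (-23840.6, -6867, -26810).
So ∂z/∂E = −n_x/n_z = −0.88924 and ∂z/∂N = −n_y/n_z = −0.25614.
|∇z| = √(a²+b²) = 0.92540, so dip δ = arctan(0.92540) = 42.78°.
True thickness = vertical thickness × cos δ = 195.6 × cos 42.78° = 143.6 ft.

143.6 ft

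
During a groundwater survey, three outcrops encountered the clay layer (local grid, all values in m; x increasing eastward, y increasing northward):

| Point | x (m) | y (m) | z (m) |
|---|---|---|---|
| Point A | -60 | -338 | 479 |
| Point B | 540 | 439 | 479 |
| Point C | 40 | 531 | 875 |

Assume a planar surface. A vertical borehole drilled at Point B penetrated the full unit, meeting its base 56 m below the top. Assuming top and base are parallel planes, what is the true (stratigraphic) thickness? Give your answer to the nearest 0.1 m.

Two edge vectors: Point A→Point B = (600, 777, 0), Point A→Point C = (100, 869, 396).
Normal n = (Point A→Point B) × (Point A→Point C) = (307692, -237600, 443700).
So ∂z/∂x = −n_x/n_z = −0.69347 and ∂z/∂y = −n_y/n_z = 0.53550.
|∇z| = √(a²+b²) = 0.87616, so dip δ = arctan(0.87616) = 41.22°.
True thickness = vertical thickness × cos δ = 56 × cos 41.22° = 42.1 m.

42.1 m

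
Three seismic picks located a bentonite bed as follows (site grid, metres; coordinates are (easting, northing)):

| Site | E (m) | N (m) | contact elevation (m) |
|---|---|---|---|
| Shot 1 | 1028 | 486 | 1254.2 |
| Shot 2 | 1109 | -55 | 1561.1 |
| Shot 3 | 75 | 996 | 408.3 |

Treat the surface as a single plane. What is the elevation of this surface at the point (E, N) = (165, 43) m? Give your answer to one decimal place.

915.5 m

Two edge vectors: Shot 1→Shot 2 = (81, -541, 306.9), Shot 1→Shot 3 = (-953, 510, -845.9).
Normal n = (Shot 1→Shot 2) × (Shot 1→Shot 3) = (301112.9, -223957.8, -474263).
So ∂z/∂E = −n_x/n_z = 0.634907 and ∂z/∂N = −n_y/n_z = −0.472223.
Intercept c from Shot 1: 1254.2 − 652.68 + 229.50 = 831.02.
At (165, 43): z = 104.8 − 20.3 + 831.02 = 915.5 m.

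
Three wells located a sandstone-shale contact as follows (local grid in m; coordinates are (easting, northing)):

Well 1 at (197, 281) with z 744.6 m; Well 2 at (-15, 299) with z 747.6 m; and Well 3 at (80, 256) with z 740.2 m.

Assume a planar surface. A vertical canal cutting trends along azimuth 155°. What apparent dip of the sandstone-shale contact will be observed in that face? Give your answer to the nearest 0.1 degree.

Let the plane be z = a·E + b·N + c.
Well 2−Well 1: −212a + 18b = 3;  Well 3−Well 1: −117a − 25b = −4.4.
Solving gives a = 0.00057, b = 0.17335.
Unit vector along 155° is (sin 155°, cos 155°) = (0.4226, -0.9063).
Slope in that direction = a·(0.4226) + b·(-0.9063) = −0.15687.
Apparent dip = arctan|0.15687| = 8.9° (true dip is 9.8°, so apparent ≤ true as expected).

8.9°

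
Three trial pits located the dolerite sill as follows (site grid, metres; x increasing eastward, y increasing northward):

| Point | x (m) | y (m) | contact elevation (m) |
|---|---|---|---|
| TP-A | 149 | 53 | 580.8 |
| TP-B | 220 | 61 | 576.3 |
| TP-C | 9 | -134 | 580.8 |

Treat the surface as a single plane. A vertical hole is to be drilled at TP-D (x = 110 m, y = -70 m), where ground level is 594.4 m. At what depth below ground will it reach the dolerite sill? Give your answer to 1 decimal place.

Let the plane be z = a·x + b·y + c.
TP-B−TP-A: 71a + 8b = −4.5;  TP-C−TP-A: −140a − 187b = 0.
Solving gives a = −0.06922, b = 0.05182.
Then c = 580.8 − a·149 − b·53 = 588.37.
At (110, -70): z_contact = −7.61 − 3.63 + 588.37 = 577.13 m.
Depth below ground = 594.4 − 577.13 = 17.3 m.

17.3 m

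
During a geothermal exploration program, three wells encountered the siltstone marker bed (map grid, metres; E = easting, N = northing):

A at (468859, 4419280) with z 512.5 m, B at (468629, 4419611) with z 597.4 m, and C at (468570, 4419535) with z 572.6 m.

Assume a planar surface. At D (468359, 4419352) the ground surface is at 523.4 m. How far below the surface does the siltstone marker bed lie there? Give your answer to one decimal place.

Two edge vectors: A→B = (-230, 331, 84.9), A→C = (-289, 255, 60.1).
Normal n = (A→B) × (A→C) = (-1756.4, -10713.1, 37009).
So ∂z/∂E = −n_x/n_z = 0.047458726 and ∂z/∂N = −n_y/n_z = 0.289472831.
Intercept c from A: 512.5 − 22251.45 − 1279261.49 = −1301000.44.
At (468359, 4419352): z_contact = 22227.72 + 1279282.33 − 1301000.44 = 509.61 m.
Depth below ground = 523.4 − 509.61 = 13.8 m.

13.8 m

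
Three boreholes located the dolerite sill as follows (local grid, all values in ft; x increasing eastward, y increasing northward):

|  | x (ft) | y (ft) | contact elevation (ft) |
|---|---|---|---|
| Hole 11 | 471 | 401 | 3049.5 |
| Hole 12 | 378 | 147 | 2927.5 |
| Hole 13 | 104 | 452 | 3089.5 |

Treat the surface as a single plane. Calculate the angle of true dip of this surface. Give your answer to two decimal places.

Let the plane be z = a·x + b·y + c.
Hole 12−Hole 11: −93a − 254b = −122;  Hole 13−Hole 11: −367a + 51b = 40.
Solving gives a = −0.04020, b = 0.49503.
Gradient magnitude |∇z| = √(a² + b²) = √(0.00162 + 0.24506) = 0.49666.
True dip = arctan(0.49666) = 26.41°, dipping toward S (azimuth ≈ 175°).

26.41°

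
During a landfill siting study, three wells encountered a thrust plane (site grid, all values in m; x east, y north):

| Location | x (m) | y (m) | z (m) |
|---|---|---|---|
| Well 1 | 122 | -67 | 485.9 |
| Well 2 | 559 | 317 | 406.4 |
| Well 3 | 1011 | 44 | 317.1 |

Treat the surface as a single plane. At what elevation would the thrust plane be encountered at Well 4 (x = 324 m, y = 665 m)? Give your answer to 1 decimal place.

Two edge vectors: Well 1→Well 2 = (437, 384, -79.5), Well 1→Well 3 = (889, 111, -168.8).
Normal n = (Well 1→Well 2) × (Well 1→Well 3) = (-55994.7, 3090.1, -292869).
So ∂z/∂x = −n_x/n_z = −0.191194 and ∂z/∂y = −n_y/n_z = 0.010551.
Intercept c from Well 1: 485.9 + 23.33 + 0.71 = 509.93.
At (324, 665): z = −61.9 + 7.0 + 509.93 = 455.0 m.

455.0 m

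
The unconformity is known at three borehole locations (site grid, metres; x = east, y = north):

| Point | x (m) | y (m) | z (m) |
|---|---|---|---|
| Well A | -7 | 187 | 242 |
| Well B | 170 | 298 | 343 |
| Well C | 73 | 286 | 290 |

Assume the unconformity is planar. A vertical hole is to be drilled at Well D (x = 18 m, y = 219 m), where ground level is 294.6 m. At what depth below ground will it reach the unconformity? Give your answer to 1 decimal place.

37.5 m

Two edge vectors: Well A→Well B = (177, 111, 101), Well A→Well C = (80, 99, 48).
Normal n = (Well A→Well B) × (Well A→Well C) = (-4671, -416, 8643).
So ∂z/∂x = −n_x/n_z = 0.54044 and ∂z/∂y = −n_y/n_z = 0.04813.
Intercept c from Well A: 242 + 3.78 − 9.00 = 236.78.
At (18, 219): z_contact = 9.73 + 10.54 + 236.78 = 257.05 m.
Depth below ground = 294.6 − 257.05 = 37.5 m.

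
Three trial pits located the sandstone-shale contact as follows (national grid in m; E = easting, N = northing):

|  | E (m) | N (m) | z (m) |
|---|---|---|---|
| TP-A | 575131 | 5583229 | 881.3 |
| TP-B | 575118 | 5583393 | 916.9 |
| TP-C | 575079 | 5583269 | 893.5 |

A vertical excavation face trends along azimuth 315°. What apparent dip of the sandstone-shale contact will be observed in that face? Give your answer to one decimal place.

Let the plane be z = a·E + b·N + c.
TP-B−TP-A: −13a + 164b = 35.6;  TP-C−TP-A: −52a + 40b = 12.2.
Solving gives a = −0.07203, b = 0.21136.
Unit vector along 315° is (sin 315°, cos 315°) = (-0.7071, 0.7071).
Slope in that direction = a·(-0.7071) + b·(0.7071) = 0.20039.
Apparent dip = arctan|0.20039| = 11.3° (true dip is 12.6°, so apparent ≤ true as expected).

11.3°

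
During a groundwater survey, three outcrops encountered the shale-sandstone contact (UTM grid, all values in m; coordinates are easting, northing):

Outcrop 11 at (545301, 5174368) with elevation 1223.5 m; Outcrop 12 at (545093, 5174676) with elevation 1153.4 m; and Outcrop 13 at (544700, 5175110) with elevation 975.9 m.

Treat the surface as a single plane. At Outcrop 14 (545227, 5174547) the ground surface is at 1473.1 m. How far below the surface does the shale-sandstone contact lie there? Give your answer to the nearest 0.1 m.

253.4 m

Two edge vectors: Outcrop 11→Outcrop 12 = (-208, 308, -70.1), Outcrop 11→Outcrop 13 = (-601, 742, -247.6).
Normal n = (Outcrop 11→Outcrop 12) × (Outcrop 11→Outcrop 13) = (-24246.6, -9370.7, 30772).
So ∂z/∂easting = −n_x/n_z = 0.787943585 and ∂z/∂northing = −n_y/n_z = 0.304520343.
Intercept c from Outcrop 11: 1223.5 − 429666.42 − 1575700.32 = −2004143.24.
At (545227, 5174547): z_contact = 429608.12 + 1575754.83 − 2004143.24 = 1219.70 m.
Depth below ground = 1473.1 − 1219.70 = 253.4 m.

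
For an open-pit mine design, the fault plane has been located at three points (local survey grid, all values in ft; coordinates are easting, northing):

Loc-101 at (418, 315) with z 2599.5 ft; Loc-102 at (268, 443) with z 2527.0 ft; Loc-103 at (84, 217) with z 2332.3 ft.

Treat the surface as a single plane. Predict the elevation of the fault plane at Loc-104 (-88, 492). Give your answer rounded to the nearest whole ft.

2285 ft

Let the plane be z = a·easting + b·northing + c.
Loc-102−Loc-101: −150a + 128b = −72.5;  Loc-103−Loc-101: −334a − 98b = −267.2.
Solving gives a = 0.71898, b = 0.27614.
Then c = 2599.5 − a·418 − b·315 = 2211.98.
At (-88, 492): z = −63.3 + 135.9 + 2211.98 = 2284.6 ft.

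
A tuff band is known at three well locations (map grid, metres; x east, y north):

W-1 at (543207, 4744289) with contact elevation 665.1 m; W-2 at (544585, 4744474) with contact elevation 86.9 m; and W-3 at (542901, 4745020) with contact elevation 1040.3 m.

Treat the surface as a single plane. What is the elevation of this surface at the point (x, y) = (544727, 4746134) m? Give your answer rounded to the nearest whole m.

552 m

Two edge vectors: W-1→W-2 = (1378, 185, -578.2), W-1→W-3 = (-306, 731, 375.2).
Normal n = (W-1→W-2) × (W-1→W-3) = (492076.2, -340096.4, 1063928).
So ∂z/∂x = −n_x/n_z = −0.46250893 and ∂z/∂y = −n_y/n_z = 0.31966110.
Intercept c from W-1: 665.1 + 251238.09 − 1516564.66 = −1264661.48.
At (544727, 4746134): z = −251941.1 + 1517154.4 − 1264661.48 = 551.9 m.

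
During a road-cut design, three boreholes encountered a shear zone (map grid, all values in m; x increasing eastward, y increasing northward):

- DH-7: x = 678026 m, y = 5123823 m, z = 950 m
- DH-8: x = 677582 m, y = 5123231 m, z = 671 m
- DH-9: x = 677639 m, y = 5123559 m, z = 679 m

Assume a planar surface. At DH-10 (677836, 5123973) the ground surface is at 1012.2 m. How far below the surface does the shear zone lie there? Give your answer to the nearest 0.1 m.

Two edge vectors: DH-7→DH-8 = (-444, -592, -279), DH-7→DH-9 = (-387, -264, -271).
Normal n = (DH-7→DH-8) × (DH-7→DH-9) = (86776, -12351, -111888).
So ∂z/∂x = −n_x/n_z = 0.775561276 and ∂z/∂y = −n_y/n_z = −0.110387173.
Intercept c from DH-7: 950 − 525850.71 + 565604.34 = 40703.63.
At (677836, 5123973): z_contact = 525703.35 − 565620.89 + 40703.63 = 786.09 m.
Depth below ground = 1012.2 − 786.09 = 226.1 m.

226.1 m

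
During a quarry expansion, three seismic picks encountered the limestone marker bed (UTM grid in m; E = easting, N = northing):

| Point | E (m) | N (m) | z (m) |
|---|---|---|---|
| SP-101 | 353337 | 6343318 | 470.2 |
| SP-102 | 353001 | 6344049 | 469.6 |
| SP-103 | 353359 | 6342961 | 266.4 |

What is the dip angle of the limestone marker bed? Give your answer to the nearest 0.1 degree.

57.7°

Let the plane be z = a·E + b·N + c.
SP-102−SP-101: −336a + 731b = −0.6;  SP-103−SP-101: 22a − 357b = −203.8.
Solving gives a = 1.43633, b = 0.65938.
Gradient magnitude |∇z| = √(a² + b²) = √(2.06306 + 0.43478) = 1.58046.
True dip = arctan(1.58046) = 57.7°, dipping toward WSW (azimuth ≈ 245°).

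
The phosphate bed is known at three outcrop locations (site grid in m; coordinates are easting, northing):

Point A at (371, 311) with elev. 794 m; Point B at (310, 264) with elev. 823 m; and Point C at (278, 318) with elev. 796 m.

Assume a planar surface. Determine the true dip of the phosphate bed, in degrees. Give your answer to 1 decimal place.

Two edge vectors: Point A→Point B = (-61, -47, 29), Point A→Point C = (-93, 7, 2).
Normal n = (Point A→Point B) × (Point A→Point C) = (-297, -2575, -4798).
So ∂z/∂easting = −n_x/n_z = −0.06190 and ∂z/∂northing = −n_y/n_z = −0.53668.
Gradient magnitude |∇z| = √(a² + b²) = √(0.00383 + 0.28803) = 0.54024.
True dip = arctan(0.54024) = 28.4°, dipping toward N (azimuth ≈ 007°).

28.4°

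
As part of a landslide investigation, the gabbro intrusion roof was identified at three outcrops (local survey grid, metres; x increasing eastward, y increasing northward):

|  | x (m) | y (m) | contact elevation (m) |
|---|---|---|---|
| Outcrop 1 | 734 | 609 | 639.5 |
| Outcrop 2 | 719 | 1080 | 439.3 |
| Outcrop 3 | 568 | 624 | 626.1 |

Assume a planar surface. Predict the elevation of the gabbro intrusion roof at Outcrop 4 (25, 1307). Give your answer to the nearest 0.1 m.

313.7 m

Let the plane be z = a·x + b·y + c.
Outcrop 2−Outcrop 1: −15a + 471b = −200.2;  Outcrop 3−Outcrop 1: −166a + 15b = −13.4.
Solving gives a = 0.042437, b = −0.423702.
Then c = 639.5 − a·734 − b·609 = 866.39.
At (25, 1307): z = 1.1 − 553.8 + 866.39 = 313.7 m.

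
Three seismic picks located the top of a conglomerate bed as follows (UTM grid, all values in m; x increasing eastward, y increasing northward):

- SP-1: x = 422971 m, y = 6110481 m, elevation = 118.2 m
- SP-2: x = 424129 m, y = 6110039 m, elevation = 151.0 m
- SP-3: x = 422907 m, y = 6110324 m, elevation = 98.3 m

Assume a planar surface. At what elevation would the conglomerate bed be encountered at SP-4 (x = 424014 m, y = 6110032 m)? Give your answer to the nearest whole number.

Two edge vectors: SP-1→SP-2 = (1158, -442, 32.8), SP-1→SP-3 = (-64, -157, -19.9).
Normal n = (SP-1→SP-2) × (SP-1→SP-3) = (13945.4, 20945, -210094).
So ∂z/∂x = −n_x/n_z = 0.06637696 and ∂z/∂y = −n_y/n_z = 0.09969347.
Intercept c from SP-1: 118.2 − 28075.53 − 609175.06 = −637132.38.
At (424014, 6110032): z = 28144.8 + 609130.3 − 637132.38 = 142.7 m.

143 m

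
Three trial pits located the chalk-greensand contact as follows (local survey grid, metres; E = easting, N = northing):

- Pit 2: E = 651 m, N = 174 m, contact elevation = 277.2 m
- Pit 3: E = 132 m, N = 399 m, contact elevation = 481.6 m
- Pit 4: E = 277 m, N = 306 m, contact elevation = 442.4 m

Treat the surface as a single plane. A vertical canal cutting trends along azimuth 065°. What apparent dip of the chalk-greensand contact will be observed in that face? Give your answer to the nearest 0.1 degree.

40.1°

Let the plane be z = a·E + b·N + c.
Pit 3−Pit 2: −519a + 225b = 204.4;  Pit 4−Pit 2: −374a + 132b = 165.2.
Solving gives a = −0.65140, b = −0.59412.
Unit vector along 065° is (sin 65°, cos 65°) = (0.9063, 0.4226).
Slope in that direction = a·(0.9063) + b·(0.4226) = −0.84145.
Apparent dip = arctan|0.84145| = 40.1° (true dip is 41.4°, so apparent ≤ true as expected).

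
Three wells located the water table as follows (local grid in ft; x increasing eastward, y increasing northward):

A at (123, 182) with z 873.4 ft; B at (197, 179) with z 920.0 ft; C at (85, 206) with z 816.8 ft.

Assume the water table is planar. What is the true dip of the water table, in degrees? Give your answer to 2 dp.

Two edge vectors: A→B = (74, -3, 46.6), A→C = (-38, 24, -56.6).
Normal n = (A→B) × (A→C) = (-948.6, 2417.6, 1662).
So ∂z/∂x = −n_x/n_z = 0.57076 and ∂z/∂y = −n_y/n_z = −1.45463.
Gradient magnitude |∇z| = √(a² + b²) = √(0.32576 + 2.11596) = 1.56260.
True dip = arctan(1.56260) = 57.38°, dipping toward NNW (azimuth ≈ 339°).

57.38°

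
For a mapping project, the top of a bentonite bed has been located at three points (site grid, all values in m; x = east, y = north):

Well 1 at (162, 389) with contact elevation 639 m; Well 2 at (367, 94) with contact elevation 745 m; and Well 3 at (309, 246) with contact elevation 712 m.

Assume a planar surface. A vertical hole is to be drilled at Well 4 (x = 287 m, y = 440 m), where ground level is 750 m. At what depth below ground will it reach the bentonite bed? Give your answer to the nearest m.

Two edge vectors: Well 1→Well 2 = (205, -295, 106), Well 1→Well 3 = (147, -143, 73).
Normal n = (Well 1→Well 2) × (Well 1→Well 3) = (-6377, 617, 14050).
So ∂z/∂x = −n_x/n_z = 0.45388 and ∂z/∂y = −n_y/n_z = −0.04391.
Intercept c from Well 1: 639 − 73.53 + 17.08 = 582.55.
At (287, 440): z_contact = 130.3 − 19.3 + 582.55 = 693.5 m.
Depth below ground = 750 − 693.5 = 57 m.

57 m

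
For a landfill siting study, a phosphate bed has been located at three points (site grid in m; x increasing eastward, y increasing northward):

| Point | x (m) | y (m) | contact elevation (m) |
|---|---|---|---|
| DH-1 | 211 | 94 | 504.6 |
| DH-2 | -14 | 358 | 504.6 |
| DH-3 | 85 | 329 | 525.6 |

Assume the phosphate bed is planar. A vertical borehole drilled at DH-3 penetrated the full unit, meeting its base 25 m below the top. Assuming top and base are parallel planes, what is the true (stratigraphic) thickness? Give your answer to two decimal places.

Two edge vectors: DH-1→DH-2 = (-225, 264, 0), DH-1→DH-3 = (-126, 235, 21).
Normal n = (DH-1→DH-2) × (DH-1→DH-3) = (5544, 4725, -19611).
So ∂z/∂x = −n_x/n_z = 0.28270 and ∂z/∂y = −n_y/n_z = 0.24094.
|∇z| = √(a²+b²) = 0.37144, so dip δ = arctan(0.37144) = 20.38°.
True thickness = vertical thickness × cos δ = 25 × cos 20.38° = 23.44 m.

23.44 m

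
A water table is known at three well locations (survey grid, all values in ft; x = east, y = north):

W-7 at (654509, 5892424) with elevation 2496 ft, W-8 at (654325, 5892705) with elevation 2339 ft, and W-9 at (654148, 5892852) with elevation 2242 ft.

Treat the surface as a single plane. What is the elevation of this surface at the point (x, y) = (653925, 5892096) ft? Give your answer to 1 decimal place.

Let the plane be z = a·x + b·y + c.
W-8−W-7: −184a + 281b = −157;  W-9−W-7: −361a + 428b = −254.
Solving gives a = 0.184142095, b = −0.438141831.
Then c = 2496 − a·654509 − b·5892424 = 2463690.78.
At (653925, 5892096): z = 120415.1 − 2581573.7 + 2463690.78 = 2532.2 ft.

2532.2 ft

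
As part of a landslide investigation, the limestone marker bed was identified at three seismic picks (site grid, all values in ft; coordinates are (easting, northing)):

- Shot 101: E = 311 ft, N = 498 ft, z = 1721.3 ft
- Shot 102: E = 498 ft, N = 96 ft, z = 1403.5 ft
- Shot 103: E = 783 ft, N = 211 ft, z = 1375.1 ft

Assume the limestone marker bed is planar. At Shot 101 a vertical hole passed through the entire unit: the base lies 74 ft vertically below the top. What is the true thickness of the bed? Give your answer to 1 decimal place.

Let the plane be z = a·E + b·N + c.
Shot 102−Shot 101: 187a − 402b = −317.8;  Shot 103−Shot 101: 472a − 287b = −346.2.
Solving gives a = −0.35248, b = 0.62658.
|∇z| = √(a²+b²) = 0.71892, so dip δ = arctan(0.71892) = 35.71°.
True thickness = vertical thickness × cos δ = 74 × cos 35.71° = 60.1 ft.

60.1 ft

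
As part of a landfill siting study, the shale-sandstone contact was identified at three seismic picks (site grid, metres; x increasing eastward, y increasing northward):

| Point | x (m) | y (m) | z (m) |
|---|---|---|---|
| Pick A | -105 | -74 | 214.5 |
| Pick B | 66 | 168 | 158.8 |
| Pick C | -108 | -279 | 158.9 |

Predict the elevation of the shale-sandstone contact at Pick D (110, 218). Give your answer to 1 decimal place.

141.0 m

Let the plane be z = a·x + b·y + c.
Pick B−Pick A: 171a + 242b = −55.7;  Pick C−Pick A: −3a − 205b = −55.6.
Solving gives a = −0.72457, b = 0.28182.
Then c = 214.5 − a·-105 − b·-74 = 159.28.
At (110, 218): z = −79.7 + 61.4 + 159.28 = 141.0 m.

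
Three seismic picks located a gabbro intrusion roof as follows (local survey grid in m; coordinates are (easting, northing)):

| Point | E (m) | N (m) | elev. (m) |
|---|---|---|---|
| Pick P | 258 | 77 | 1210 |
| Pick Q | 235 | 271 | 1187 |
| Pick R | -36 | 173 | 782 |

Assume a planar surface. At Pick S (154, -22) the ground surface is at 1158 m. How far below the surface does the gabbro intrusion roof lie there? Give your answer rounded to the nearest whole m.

Two edge vectors: Pick P→Pick Q = (-23, 194, -23), Pick P→Pick R = (-294, 96, -428).
Normal n = (Pick P→Pick Q) × (Pick P→Pick R) = (-80824, -3082, 54828).
So ∂z/∂E = −n_x/n_z = 1.47414 and ∂z/∂N = −n_y/n_z = 0.05621.
Intercept c from Pick P: 1210 − 380.33 − 4.33 = 825.34.
At (154, -22): z_contact = 227.0 − 1.2 + 825.34 = 1051.1 m.
Depth below ground = 1158 − 1051.1 = 107 m.

107 m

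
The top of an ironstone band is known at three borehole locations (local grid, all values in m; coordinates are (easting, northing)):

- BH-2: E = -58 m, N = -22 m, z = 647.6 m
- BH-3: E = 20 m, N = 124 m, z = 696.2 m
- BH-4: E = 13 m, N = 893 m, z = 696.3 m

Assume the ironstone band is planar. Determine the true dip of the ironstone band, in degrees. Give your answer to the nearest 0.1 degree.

31.5°

Two edge vectors: BH-2→BH-3 = (78, 146, 48.6), BH-2→BH-4 = (71, 915, 48.7).
Normal n = (BH-2→BH-3) × (BH-2→BH-4) = (-37358.8, -348, 61004).
So ∂z/∂E = −n_x/n_z = 0.61240 and ∂z/∂N = −n_y/n_z = 0.00570.
Gradient magnitude |∇z| = √(a² + b²) = √(0.37503 + 0.00003) = 0.61243.
True dip = arctan(0.61243) = 31.5°, dipping toward W (azimuth ≈ 269°).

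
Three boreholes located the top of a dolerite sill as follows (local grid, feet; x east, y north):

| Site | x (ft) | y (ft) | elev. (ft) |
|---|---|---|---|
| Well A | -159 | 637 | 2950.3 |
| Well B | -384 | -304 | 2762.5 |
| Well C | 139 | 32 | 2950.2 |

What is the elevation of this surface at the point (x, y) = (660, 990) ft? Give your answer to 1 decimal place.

3221.0 ft

Two edge vectors: Well A→Well B = (-225, -941, -187.8), Well A→Well C = (298, -605, -0.1).
Normal n = (Well A→Well B) × (Well A→Well C) = (-113524.9, -55986.9, 416543).
So ∂z/∂x = −n_x/n_z = 0.27254 and ∂z/∂y = −n_y/n_z = 0.13441.
Intercept c from Well A: 2950.3 + 43.33 − 85.62 = 2908.02.
At (660, 990): z = 179.9 + 133.1 + 2908.02 = 3221.0 ft.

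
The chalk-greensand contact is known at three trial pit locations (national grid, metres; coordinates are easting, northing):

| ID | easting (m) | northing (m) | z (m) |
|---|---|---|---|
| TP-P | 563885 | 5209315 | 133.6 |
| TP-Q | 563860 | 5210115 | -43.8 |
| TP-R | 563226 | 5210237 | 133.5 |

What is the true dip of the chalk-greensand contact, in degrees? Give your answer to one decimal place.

Two edge vectors: TP-P→TP-Q = (-25, 800, -177.4), TP-P→TP-R = (-659, 922, -0.1).
Normal n = (TP-P→TP-Q) × (TP-P→TP-R) = (163482.8, 116904.1, 504150).
So ∂z/∂easting = −n_x/n_z = −0.32427 and ∂z/∂northing = −n_y/n_z = −0.23188.
Gradient magnitude |∇z| = √(a² + b²) = √(0.10515 + 0.05377) = 0.39865.
True dip = arctan(0.39865) = 21.7°, dipping toward NE (azimuth ≈ 054°).

21.7°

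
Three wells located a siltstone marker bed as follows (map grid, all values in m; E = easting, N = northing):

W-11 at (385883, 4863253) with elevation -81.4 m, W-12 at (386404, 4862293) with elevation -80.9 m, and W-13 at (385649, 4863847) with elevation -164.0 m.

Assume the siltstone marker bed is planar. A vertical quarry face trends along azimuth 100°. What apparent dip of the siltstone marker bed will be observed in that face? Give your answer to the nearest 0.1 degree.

Two edge vectors: W-11→W-12 = (521, -960, 0.5), W-11→W-13 = (-234, 594, -82.6).
Normal n = (W-11→W-12) × (W-11→W-13) = (78999, 42917.6, 84834).
So ∂z/∂E = −n_x/n_z = −0.93122 and ∂z/∂N = −n_y/n_z = −0.50590.
Unit vector along 100° is (sin 100°, cos 100°) = (0.9848, -0.1736).
Slope in that direction = a·(0.9848) + b·(-0.1736) = −0.82922.
Apparent dip = arctan|0.82922| = 39.7° (true dip is 46.7°, so apparent ≤ true as expected).

39.7°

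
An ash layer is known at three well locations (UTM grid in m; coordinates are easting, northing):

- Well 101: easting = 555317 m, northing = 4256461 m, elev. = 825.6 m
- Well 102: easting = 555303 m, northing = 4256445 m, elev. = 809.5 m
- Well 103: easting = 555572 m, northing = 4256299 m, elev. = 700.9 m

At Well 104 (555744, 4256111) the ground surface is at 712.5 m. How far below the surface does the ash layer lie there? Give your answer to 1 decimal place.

Let the plane be z = a·easting + b·northing + c.
Well 102−Well 101: −14a − 16b = −16.1;  Well 103−Well 101: 255a − 162b = −124.7.
Solving gives a = 0.096565848, b = 0.921754883.
Then c = 825.6 − a·555317 − b·4256461 = −3976212.77.
At (555744, 4256111): z_contact = 53665.89 + 3923091.10 − 3976212.77 = 544.22 m.
Depth below ground = 712.5 − 544.22 = 168.3 m.

168.3 m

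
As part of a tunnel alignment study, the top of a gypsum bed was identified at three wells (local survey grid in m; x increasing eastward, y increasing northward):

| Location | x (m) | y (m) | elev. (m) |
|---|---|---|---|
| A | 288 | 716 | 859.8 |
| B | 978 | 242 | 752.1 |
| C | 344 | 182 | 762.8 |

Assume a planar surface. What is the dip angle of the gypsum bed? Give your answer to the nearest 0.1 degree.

10.3°

Let the plane be z = a·x + b·y + c.
B−A: 690a − 474b = −107.7;  C−A: 56a − 534b = −97.
Solving gives a = −0.03373, b = 0.17811.
Gradient magnitude |∇z| = √(a² + b²) = √(0.00114 + 0.03172) = 0.18128.
True dip = arctan(0.18128) = 10.3°, dipping toward S (azimuth ≈ 169°).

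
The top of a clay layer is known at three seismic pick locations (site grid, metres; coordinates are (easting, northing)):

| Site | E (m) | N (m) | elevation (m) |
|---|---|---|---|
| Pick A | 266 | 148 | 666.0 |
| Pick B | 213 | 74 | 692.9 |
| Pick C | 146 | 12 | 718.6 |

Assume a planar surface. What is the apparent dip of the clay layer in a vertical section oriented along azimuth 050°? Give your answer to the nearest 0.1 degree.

15.5°

Let the plane be z = a·E + b·N + c.
Pick B−Pick A: −53a − 74b = 26.9;  Pick C−Pick A: −120a − 136b = 52.6.
Solving gives a = −0.13995, b = −0.26328.
Unit vector along 050° is (sin 50°, cos 50°) = (0.7660, 0.6428).
Slope in that direction = a·(0.7660) + b·(0.6428) = −0.27644.
Apparent dip = arctan|0.27644| = 15.5° (true dip is 16.6°, so apparent ≤ true as expected).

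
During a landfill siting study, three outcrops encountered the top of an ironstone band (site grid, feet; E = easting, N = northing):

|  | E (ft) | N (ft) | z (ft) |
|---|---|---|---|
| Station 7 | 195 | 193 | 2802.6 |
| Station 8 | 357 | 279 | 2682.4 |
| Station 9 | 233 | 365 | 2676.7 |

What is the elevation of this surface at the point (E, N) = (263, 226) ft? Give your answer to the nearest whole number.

Two edge vectors: Station 7→Station 8 = (162, 86, -120.2), Station 7→Station 9 = (38, 172, -125.9).
Normal n = (Station 7→Station 8) × (Station 7→Station 9) = (9847, 15828.2, 24596).
So ∂z/∂E = −n_x/n_z = −0.40035 and ∂z/∂N = −n_y/n_z = −0.64353.
Intercept c from Station 7: 2802.6 + 78.07 + 124.20 = 3004.87.
At (263, 226): z = −105.3 − 145.4 + 3004.87 = 2754.1 ft.

2754 ft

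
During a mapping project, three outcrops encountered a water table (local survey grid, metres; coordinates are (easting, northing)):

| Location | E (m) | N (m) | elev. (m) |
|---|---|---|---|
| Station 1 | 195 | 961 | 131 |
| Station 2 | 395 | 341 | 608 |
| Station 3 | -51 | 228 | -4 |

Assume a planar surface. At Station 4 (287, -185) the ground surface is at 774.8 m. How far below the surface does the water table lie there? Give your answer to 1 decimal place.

Let the plane be z = a·E + b·N + c.
Station 2−Station 1: 200a − 620b = 477;  Station 3−Station 1: −246a − 733b = −135.
Solving gives a = 1.44872, b = −0.30203.
Then c = 131 − a·195 − b·961 = 138.75.
At (287, -185): z_contact = 415.78 + 55.87 + 138.75 = 610.40 m.
Depth below ground = 774.8 − 610.40 = 164.4 m.

164.4 m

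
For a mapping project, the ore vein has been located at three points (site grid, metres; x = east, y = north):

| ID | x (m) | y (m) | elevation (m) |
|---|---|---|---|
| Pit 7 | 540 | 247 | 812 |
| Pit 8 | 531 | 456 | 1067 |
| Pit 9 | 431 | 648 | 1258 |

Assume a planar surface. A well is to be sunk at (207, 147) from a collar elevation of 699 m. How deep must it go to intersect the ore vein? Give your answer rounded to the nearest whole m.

168 m

Two edge vectors: Pit 7→Pit 8 = (-9, 209, 255), Pit 7→Pit 9 = (-109, 401, 446).
Normal n = (Pit 7→Pit 8) × (Pit 7→Pit 9) = (-9041, -23781, 19172).
So ∂z/∂x = −n_x/n_z = 0.47157 and ∂z/∂y = −n_y/n_z = 1.24040.
Intercept c from Pit 7: 812 − 254.65 − 306.38 = 250.97.
At (207, 147): z_contact = 97.6 + 182.3 + 250.97 = 530.9 m.
Depth below ground = 699 − 530.9 = 168 m.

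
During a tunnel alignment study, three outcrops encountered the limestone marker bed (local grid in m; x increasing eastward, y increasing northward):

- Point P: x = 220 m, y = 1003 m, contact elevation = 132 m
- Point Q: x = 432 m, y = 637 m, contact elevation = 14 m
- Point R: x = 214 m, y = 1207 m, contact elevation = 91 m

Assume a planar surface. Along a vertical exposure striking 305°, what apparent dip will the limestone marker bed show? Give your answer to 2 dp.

Two edge vectors: Point P→Point Q = (212, -366, -118), Point P→Point R = (-6, 204, -41).
Normal n = (Point P→Point Q) × (Point P→Point R) = (39078, 9400, 41052).
So ∂z/∂x = −n_x/n_z = −0.95191 and ∂z/∂y = −n_y/n_z = −0.22898.
Unit vector along 305° is (sin 305°, cos 305°) = (-0.8192, 0.5736).
Slope in that direction = a·(-0.8192) + b·(0.5736) = 0.64843.
Apparent dip = arctan|0.64843| = 32.96° (true dip is 44.4°, so apparent ≤ true as expected).

32.96°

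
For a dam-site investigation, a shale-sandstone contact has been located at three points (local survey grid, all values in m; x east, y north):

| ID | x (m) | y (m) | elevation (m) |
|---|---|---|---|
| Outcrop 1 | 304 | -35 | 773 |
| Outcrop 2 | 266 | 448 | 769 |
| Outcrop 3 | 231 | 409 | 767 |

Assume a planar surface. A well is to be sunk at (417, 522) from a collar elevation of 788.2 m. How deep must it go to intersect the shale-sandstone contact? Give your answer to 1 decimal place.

Two edge vectors: Outcrop 1→Outcrop 2 = (-38, 483, -4), Outcrop 1→Outcrop 3 = (-73, 444, -6).
Normal n = (Outcrop 1→Outcrop 2) × (Outcrop 1→Outcrop 3) = (-1122, 64, 18387).
So ∂z/∂x = −n_x/n_z = 0.06102 and ∂z/∂y = −n_y/n_z = −0.00348.
Intercept c from Outcrop 1: 773 − 18.55 − 0.12 = 754.33.
At (417, 522): z_contact = 25.45 − 1.82 + 754.33 = 777.96 m.
Depth below ground = 788.2 − 777.96 = 10.2 m.

10.2 m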